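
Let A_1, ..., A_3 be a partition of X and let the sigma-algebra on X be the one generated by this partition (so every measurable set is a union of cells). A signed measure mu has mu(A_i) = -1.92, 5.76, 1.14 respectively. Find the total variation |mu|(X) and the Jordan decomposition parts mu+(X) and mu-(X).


Step 1: Every measurable set is a union of atoms (the cells / points), so a Hahn decomposition is
  obtained by grouping atoms by sign: P = union of atoms with mu > 0, N = union of the remaining atoms.
  Atoms in P (indices): 2, 3;  atoms in N (indices): 1
  Positive values: 5.76, 1.14
  Negative values: -1.92
Step 2: mu+(X) = mu(P) = sum of positive atom values = 6.9
Step 3: mu-(X) = -mu(N) = sum of |negative atom values| = 1.92
Step 4: |mu|(X) = mu+(X) + mu-(X) = 6.9 + 1.92 = 8.82


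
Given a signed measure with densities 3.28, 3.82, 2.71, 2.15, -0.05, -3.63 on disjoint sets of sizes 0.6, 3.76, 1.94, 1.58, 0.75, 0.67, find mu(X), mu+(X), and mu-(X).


Step 1: Compute signed measure on each set:
  Set 1: 3.28 * 0.6 = 1.968
  Set 2: 3.82 * 3.76 = 14.3632
  Set 3: 2.71 * 1.94 = 5.2574
  Set 4: 2.15 * 1.58 = 3.397
  Set 5: -0.05 * 0.75 = -0.0375
  Set 6: -3.63 * 0.67 = -2.4321
Step 2: Total signed measure = (1.968) + (14.3632) + (5.2574) + (3.397) + (-0.0375) + (-2.4321)
     = 22.516
Step 3: Positive part mu+(X) = sum of positive contributions = 24.9856
Step 4: Negative part mu-(X) = |sum of negative contributions| = 2.4696


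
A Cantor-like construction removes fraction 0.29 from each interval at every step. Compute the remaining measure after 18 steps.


Step 1: At each step, fraction remaining = 1 - 0.29 = 0.71
Step 2: After 18 steps, measure = (0.71)^18
Result = 0.002102


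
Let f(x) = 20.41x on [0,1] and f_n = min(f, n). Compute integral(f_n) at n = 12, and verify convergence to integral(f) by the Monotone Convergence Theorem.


f(x) = 20.41x on [0,1]; f_n(x) = min(20.41x, n). At n = 12:
Step 1: f(x) reaches 12 at x = 12/20.41 = 0.587947
Step 2: integral(f_12) = integral(20.41x, 0, 0.587947) + integral(12, 0.587947, 1)
       = 20.41*0.587947^2/2 + 12*(1 - 0.587947)
       = 3.527683 + 4.944635
       = 8.472317
Step 3: As n -> infinity, f_n increases to f, so by MCT integral(f_n) -> integral(f) = 20.41/2 = 10.205.
Convergence: integral(f_12) = 8.472317 -> 10.205 as n -> infinity


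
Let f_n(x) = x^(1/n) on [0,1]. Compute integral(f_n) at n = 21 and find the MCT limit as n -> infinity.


At n = 21: f_21(x) = x^(1/21).
Step 1: integral(x^(1/21), 0, 1) = [x^(1/21+1) / (1/21+1)] from 0 to 1
     = 1 / (1/21 + 1) = 1 / ((21+1)/21) = 21/(21+1)
     = 21/22 = 0.954545
Step 2: As n -> infinity, f_n(x) = x^(1/n) -> 1 for x in (0,1], and f_n is increasing in n.
By MCT, lim_n integral(f_n) = integral(lim_n f_n) = integral(1, 0, 1) = 1.
Step 3: Verify convergence: 21/22 = 0.954545 -> 1


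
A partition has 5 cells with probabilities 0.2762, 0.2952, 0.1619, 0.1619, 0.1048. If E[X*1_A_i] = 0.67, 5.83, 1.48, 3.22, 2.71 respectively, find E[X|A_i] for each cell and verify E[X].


For each cell A_i: E[X|A_i] = E[X*1_A_i] / P(A_i)
Step 1: E[X|A_1] = 0.67 / 0.2762 = 2.425778
Step 2: E[X|A_2] = 5.83 / 0.2952 = 19.749322
Step 3: E[X|A_3] = 1.48 / 0.1619 = 9.141445
Step 4: E[X|A_4] = 3.22 / 0.1619 = 19.88882
Step 5: E[X|A_5] = 2.71 / 0.1048 = 25.858779
Verification: E[X] = sum E[X*1_A_i] = 0.67 + 5.83 + 1.48 + 3.22 + 2.71 = 13.91


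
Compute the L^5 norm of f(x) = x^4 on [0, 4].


Step 1: ||f||_5 = (integral_0^4 |x^4|^5 dx)^(1/5)
     = (integral_0^4 x^20 dx)^(1/5)
Step 2: integral_0^4 x^20 dx = [x^21/(21)] from 0 to 4 = 4^21/21
     = 4398046511104/21 = 2.094308e+11
Step 3: ||f||_5 = (2.094308e+11)^(1/5) = 183.741858


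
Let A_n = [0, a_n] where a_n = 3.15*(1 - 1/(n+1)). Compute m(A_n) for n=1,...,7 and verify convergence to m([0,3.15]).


By continuity of measure from below: if A_n increases to A, then m(A_n) -> m(A).
Here A = [0, 3.15], so m(A) = 3.15
Step 1: a_1 = 3.15*(1 - 1/2) = 1.575, m(A_1) = 1.575
Step 2: a_2 = 3.15*(1 - 1/3) = 2.1, m(A_2) = 2.1
Step 3: a_3 = 3.15*(1 - 1/4) = 2.3625, m(A_3) = 2.3625
Step 4: a_4 = 3.15*(1 - 1/5) = 2.52, m(A_4) = 2.52
Step 5: a_5 = 3.15*(1 - 1/6) = 2.625, m(A_5) = 2.625
Step 6: a_6 = 3.15*(1 - 1/7) = 2.7, m(A_6) = 2.7
Step 7: a_7 = 3.15*(1 - 1/8) = 2.7563, m(A_7) = 2.7563
Limit: m(A_n) -> m([0,3.15]) = 3.15


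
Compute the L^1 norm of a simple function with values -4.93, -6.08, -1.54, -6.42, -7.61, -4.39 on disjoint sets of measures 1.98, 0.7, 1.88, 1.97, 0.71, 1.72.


Step 1: Compute |f_i|^1 for each value:
  |-4.93|^1 = 4.93
  |-6.08|^1 = 6.08
  |-1.54|^1 = 1.54
  |-6.42|^1 = 6.42
  |-7.61|^1 = 7.61
  |-4.39|^1 = 4.39
Step 2: Multiply by measures and sum:
  4.93 * 1.98 = 9.7614
  6.08 * 0.7 = 4.256
  1.54 * 1.88 = 2.8952
  6.42 * 1.97 = 12.6474
  7.61 * 0.71 = 5.4031
  4.39 * 1.72 = 7.5508
Sum = 9.7614 + 4.256 + 2.8952 + 12.6474 + 5.4031 + 7.5508 = 42.5139
Step 3: Take the p-th root:
||f||_1 = (42.5139)^(1/1) = 42.5139


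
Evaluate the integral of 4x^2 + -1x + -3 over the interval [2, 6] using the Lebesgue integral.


The Lebesgue integral of a Riemann-integrable function agrees with the Riemann integral.
Antiderivative F(x) = (4/3)x^3 + (-1/2)x^2 + -3x
F(6) = (4/3)*6^3 + (-1/2)*6^2 + -3*6
     = (4/3)*216 + (-1/2)*36 + -3*6
     = 288 + -18 + -18
     = 252
F(2) = 2.666667
Integral = F(6) - F(2) = 252 - 2.666667 = 249.333333


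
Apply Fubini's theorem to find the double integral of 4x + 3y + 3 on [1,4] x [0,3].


By Fubini, integrate in x first, then y.
Step 1: Fix y, integrate over x in [1,4]:
  integral(4x + 3y + 3, x=1..4)
  = 4*(4^2 - 1^2)/2 + (3y + 3)*(4 - 1)
  = 30 + (3y + 3)*3
  = 30 + 9y + 9
  = 39 + 9y
Step 2: Integrate over y in [0,3]:
  integral(39 + 9y, y=0..3)
  = 39*3 + 9*(3^2 - 0^2)/2
  = 117 + 40.5
  = 157.5


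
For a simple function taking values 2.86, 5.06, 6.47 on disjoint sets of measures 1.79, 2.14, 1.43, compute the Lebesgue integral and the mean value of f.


Step 1: Integral = sum(value_i * measure_i)
= 2.86*1.79 + 5.06*2.14 + 6.47*1.43
= 5.1194 + 10.8284 + 9.2521
= 25.1999
Step 2: Total measure of domain = 1.79 + 2.14 + 1.43 = 5.36
Step 3: Average value = 25.1999 / 5.36 = 4.701474


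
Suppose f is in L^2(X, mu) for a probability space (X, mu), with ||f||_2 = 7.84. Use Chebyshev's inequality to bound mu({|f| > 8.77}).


Chebyshev/Markov inequality: mu(|f| > eps) <= (||f||_p / eps)^p
Step 1: ||f||_2 / eps = 7.84 / 8.77 = 0.893957
Step 2: Raise to power p = 2:
  (0.893957)^2 = 0.799159
Step 3: Therefore mu(|f| > 8.77) <= 0.799159


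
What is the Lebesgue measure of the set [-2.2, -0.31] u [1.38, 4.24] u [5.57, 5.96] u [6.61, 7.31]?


For pairwise disjoint intervals, m(union) = sum of lengths.
= (-0.31 - -2.2) + (4.24 - 1.38) + (5.96 - 5.57) + (7.31 - 6.61)
= 1.89 + 2.86 + 0.39 + 0.7
= 5.84


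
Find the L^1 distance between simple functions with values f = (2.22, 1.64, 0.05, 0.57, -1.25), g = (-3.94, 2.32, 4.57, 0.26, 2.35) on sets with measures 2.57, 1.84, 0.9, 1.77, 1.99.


Step 1: Compute differences f_i - g_i:
  2.22 - -3.94 = 6.16
  1.64 - 2.32 = -0.68
  0.05 - 4.57 = -4.52
  0.57 - 0.26 = 0.31
  -1.25 - 2.35 = -3.6
Step 2: Compute |diff|^1 * measure for each set:
  |6.16|^1 * 2.57 = 6.16 * 2.57 = 15.8312
  |-0.68|^1 * 1.84 = 0.68 * 1.84 = 1.2512
  |-4.52|^1 * 0.9 = 4.52 * 0.9 = 4.068
  |0.31|^1 * 1.77 = 0.31 * 1.77 = 0.5487
  |-3.6|^1 * 1.99 = 3.6 * 1.99 = 7.164
Step 3: Sum = 28.8631
Step 4: ||f-g||_1 = (28.8631)^(1/1) = 28.8631


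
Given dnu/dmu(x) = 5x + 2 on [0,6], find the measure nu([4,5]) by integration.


nu(A) = integral_A (dnu/dmu) dmu = integral_4^5 (5x + 2) dx
Step 1: Antiderivative F(x) = (5/2)x^2 + 2x
Step 2: F(5) = (5/2)*5^2 + 2*5 = 62.5 + 10 = 72.5
Step 3: F(4) = (5/2)*4^2 + 2*4 = 40 + 8 = 48
Step 4: nu([4,5]) = F(5) - F(4) = 72.5 - 48 = 24.5


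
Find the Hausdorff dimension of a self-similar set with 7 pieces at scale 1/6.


For a self-similar set with N copies scaled by 1/r:
dim_H = log(N)/log(r) = log(7)/log(6)
= 1.94591/1.791759
= 1.086033


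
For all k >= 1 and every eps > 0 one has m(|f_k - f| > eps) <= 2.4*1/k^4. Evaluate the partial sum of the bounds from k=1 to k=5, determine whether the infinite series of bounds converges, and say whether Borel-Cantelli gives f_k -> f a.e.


Step 1: List the terms 2.4*1/k^4 for k = 1 to 5:
  k=1: 2.4
  k=2: 0.15
  k=3: 0.02963
  k=4: 0.009375
  k=5: 0.00384
Step 2: Partial sum = 2.4 + 0.15 + 0.02963 + 0.009375 + 0.00384
     = 2.592845
Step 3: The full series sum_(k>=1) 2.4*1/k^4 converges (p-series with p = 4 > 1; a constant multiple of a convergent series converges).
Step 4: Fix eps > 0. Since sum_k m(|f_k - f| > eps) < infinity, the Borel-Cantelli lemma gives
        m(limsup_k {|f_k - f| > eps}) = 0, i.e. for a.e. x, |f_k(x) - f(x)| <= eps for all large k.
        Applying this with eps = 1/j for j = 1, 2, ... and intersecting the countably many full-measure sets,
        for a.e. x we get limsup_k |f_k(x) - f(x)| <= 1/j for every j, hence f_k -> f almost everywhere.
Conclusion: series converges; Borel-Cantelli yields f_k -> f a.e.


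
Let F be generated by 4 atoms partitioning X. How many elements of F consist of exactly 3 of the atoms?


Each element of F is a union of some subset of the 4 atoms.
Elements that are unions of exactly 3 atoms correspond to 3-element subsets of the 4 atoms.
Count = C(4, 3) = 4! / (3! * 1!) = 4.


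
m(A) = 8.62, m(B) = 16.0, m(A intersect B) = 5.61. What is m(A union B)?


By inclusion-exclusion: m(A u B) = m(A) + m(B) - m(A n B)
= 8.62 + 16.0 - 5.61
= 19.01


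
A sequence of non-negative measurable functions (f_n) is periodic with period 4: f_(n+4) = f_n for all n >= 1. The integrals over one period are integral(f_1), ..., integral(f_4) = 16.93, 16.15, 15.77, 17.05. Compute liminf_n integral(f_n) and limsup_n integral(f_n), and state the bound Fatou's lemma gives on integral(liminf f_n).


The sequence (integral(f_n)) is periodic with period 4, repeating the values 16.93, 16.15, 15.77, 17.05 indefinitely.
Step 1: For a periodic sequence, every tail (a_m, a_(m+1), ...) contains all 4 period values infinitely often.
Step 2: Hence inf of every tail = min of the period values = min(16.93, 16.15, 15.77, 17.05) = 15.77.
        liminf_n integral(f_n) = sup over m of (inf of tail from m) = 15.77.
Step 3: Similarly sup of every tail = max of the period values = 17.05.
        limsup_n integral(f_n) = 17.05.
Step 4: Fatou's lemma: integral(liminf_n f_n) <= liminf_n integral(f_n) = 15.77.
        So the integral of the pointwise liminf is at most 15.77.


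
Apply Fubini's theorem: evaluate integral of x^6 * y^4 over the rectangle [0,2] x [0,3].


By Fubini's theorem, the double integral factors as a product of single integrals:
Step 1: integral_0^2 x^6 dx = [x^7/7] from 0 to 2
     = 2^7/7 = 18.285714
Step 2: integral_0^3 y^4 dy = [y^5/5] from 0 to 3
     = 3^5/5 = 48.6
Step 3: Double integral = 18.285714 * 48.6 = 888.685714


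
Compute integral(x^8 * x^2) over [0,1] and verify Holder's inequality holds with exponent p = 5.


Step 1: Exact integral of f*g = integral(x^10, 0, 1) = 1/11
     = 0.090909
Step 2: Holder bound with p=5, q=1.25:
  ||f||_p = (integral x^40 dx)^(1/5) = (1/41)^(1/5) = 0.475821
  ||g||_q = (integral x^2.5 dx)^(1/1.25) = (1/3.5)^(1/1.25) = 0.367067
Step 3: Holder bound = ||f||_p * ||g||_q = 0.475821 * 0.367067 = 0.174658
Verification: 0.090909 <= 0.174658 (Holder holds)


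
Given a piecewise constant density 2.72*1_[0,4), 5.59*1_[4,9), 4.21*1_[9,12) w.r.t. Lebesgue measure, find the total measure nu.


Integrate each piece of the Radon-Nikodym derivative:
Step 1: integral_0^4 2.72 dx = 2.72*(4-0) = 2.72*4 = 10.88
Step 2: integral_4^9 5.59 dx = 5.59*(9-4) = 5.59*5 = 27.95
Step 3: integral_9^12 4.21 dx = 4.21*(12-9) = 4.21*3 = 12.63
Total: 10.88 + 27.95 + 12.63 = 51.46


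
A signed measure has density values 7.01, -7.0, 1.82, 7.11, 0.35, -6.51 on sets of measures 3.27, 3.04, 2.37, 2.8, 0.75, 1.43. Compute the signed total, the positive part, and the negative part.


Step 1: Compute signed measure on each set:
  Set 1: 7.01 * 3.27 = 22.9227
  Set 2: -7.0 * 3.04 = -21.28
  Set 3: 1.82 * 2.37 = 4.3134
  Set 4: 7.11 * 2.8 = 19.908
  Set 5: 0.35 * 0.75 = 0.2625
  Set 6: -6.51 * 1.43 = -9.3093
Step 2: Total signed measure = (22.9227) + (-21.28) + (4.3134) + (19.908) + (0.2625) + (-9.3093)
     = 16.8173
Step 3: Positive part mu+(X) = sum of positive contributions = 47.4066
Step 4: Negative part mu-(X) = |sum of negative contributions| = 30.5893


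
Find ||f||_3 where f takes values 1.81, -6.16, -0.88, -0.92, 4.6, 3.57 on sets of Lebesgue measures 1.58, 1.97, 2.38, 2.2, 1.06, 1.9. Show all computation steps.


Step 1: Compute |f_i|^3 for each value:
  |1.81|^3 = 5.929741
  |-6.16|^3 = 233.744896
  |-0.88|^3 = 0.681472
  |-0.92|^3 = 0.778688
  |4.6|^3 = 97.336
  |3.57|^3 = 45.499293
Step 2: Multiply by measures and sum:
  5.929741 * 1.58 = 9.368991
  233.744896 * 1.97 = 460.477445
  0.681472 * 2.38 = 1.621903
  0.778688 * 2.2 = 1.713114
  97.336 * 1.06 = 103.17616
  45.499293 * 1.9 = 86.448657
Sum = 9.368991 + 460.477445 + 1.621903 + 1.713114 + 103.17616 + 86.448657 = 662.80627
Step 3: Take the p-th root:
||f||_3 = (662.80627)^(1/3) = 8.71891


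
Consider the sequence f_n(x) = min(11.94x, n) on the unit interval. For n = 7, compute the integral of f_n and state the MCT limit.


f(x) = 11.94x on [0,1]; f_n(x) = min(11.94x, n). At n = 7:
Step 1: f(x) reaches 7 at x = 7/11.94 = 0.586265
Step 2: integral(f_7) = integral(11.94x, 0, 0.586265) + integral(7, 0.586265, 1)
       = 11.94*0.586265^2/2 + 7*(1 - 0.586265)
       = 2.051926 + 2.896147
       = 4.948074
Step 3: As n -> infinity, f_n increases to f, so by MCT integral(f_n) -> integral(f) = 11.94/2 = 5.97.
Convergence: integral(f_7) = 4.948074 -> 5.97 as n -> infinity


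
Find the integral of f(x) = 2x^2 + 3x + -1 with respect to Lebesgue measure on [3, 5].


The Lebesgue integral of a Riemann-integrable function agrees with the Riemann integral.
Antiderivative F(x) = (2/3)x^3 + (3/2)x^2 + -1x
F(5) = (2/3)*5^3 + (3/2)*5^2 + -1*5
     = (2/3)*125 + (3/2)*25 + -1*5
     = 83.333333 + 37.5 + -5
     = 115.833333
F(3) = 28.5
Integral = F(5) - F(3) = 115.833333 - 28.5 = 87.333333


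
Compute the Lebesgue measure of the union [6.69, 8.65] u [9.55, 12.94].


For pairwise disjoint intervals, m(union) = sum of lengths.
= (8.65 - 6.69) + (12.94 - 9.55)
= 1.96 + 3.39
= 5.35


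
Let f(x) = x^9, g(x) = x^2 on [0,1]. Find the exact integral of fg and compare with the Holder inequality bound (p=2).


Step 1: Exact integral of f*g = integral(x^11, 0, 1) = 1/12
     = 0.083333
Step 2: Holder bound with p=2, q=2:
  ||f||_p = (integral x^18 dx)^(1/2) = (1/19)^(1/2) = 0.229416
  ||g||_q = (integral x^4 dx)^(1/2) = (1/5)^(1/2) = 0.447214
Step 3: Holder bound = ||f||_p * ||g||_q = 0.229416 * 0.447214 = 0.102598
Verification: 0.083333 <= 0.102598 (Holder holds)


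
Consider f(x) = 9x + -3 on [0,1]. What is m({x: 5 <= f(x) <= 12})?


f^(-1)([5, 12]) = {x : 5 <= 9x + -3 <= 12}
Solving: (5 - -3)/9 <= x <= (12 - -3)/9
= [0.888889, 1.666667]
Intersecting with [0,1]: [0.888889, 1]
Measure = 1 - 0.888889 = 0.111111


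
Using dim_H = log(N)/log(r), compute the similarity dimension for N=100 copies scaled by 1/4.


For a self-similar set with N copies scaled by 1/r:
dim_H = log(N)/log(r) = log(100)/log(4)
= 4.60517/1.386294
= 3.321928


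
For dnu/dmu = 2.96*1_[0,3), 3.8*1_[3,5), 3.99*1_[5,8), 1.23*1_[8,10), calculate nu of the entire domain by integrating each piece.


Integrate each piece of the Radon-Nikodym derivative:
Step 1: integral_0^3 2.96 dx = 2.96*(3-0) = 2.96*3 = 8.88
Step 2: integral_3^5 3.8 dx = 3.8*(5-3) = 3.8*2 = 7.6
Step 3: integral_5^8 3.99 dx = 3.99*(8-5) = 3.99*3 = 11.97
Step 4: integral_8^10 1.23 dx = 1.23*(10-8) = 1.23*2 = 2.46
Total: 8.88 + 7.6 + 11.97 + 2.46 = 30.91


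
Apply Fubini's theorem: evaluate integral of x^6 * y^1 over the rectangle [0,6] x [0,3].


By Fubini's theorem, the double integral factors as a product of single integrals:
Step 1: integral_0^6 x^6 dx = [x^7/7] from 0 to 6
     = 6^7/7 = 39990.857143
Step 2: integral_0^3 y^1 dy = [y^2/2] from 0 to 3
     = 3^2/2 = 4.5
Step 3: Double integral = 39990.857143 * 4.5 = 179958.857143


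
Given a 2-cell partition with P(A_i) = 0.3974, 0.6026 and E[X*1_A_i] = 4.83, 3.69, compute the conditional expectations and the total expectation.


For each cell A_i: E[X|A_i] = E[X*1_A_i] / P(A_i)
Step 1: E[X|A_1] = 4.83 / 0.3974 = 12.154001
Step 2: E[X|A_2] = 3.69 / 0.6026 = 6.123465
Verification: E[X] = sum E[X*1_A_i] = 4.83 + 3.69 = 8.52


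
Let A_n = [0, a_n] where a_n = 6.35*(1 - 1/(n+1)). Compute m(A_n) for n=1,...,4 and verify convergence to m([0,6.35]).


By continuity of measure from below: if A_n increases to A, then m(A_n) -> m(A).
Here A = [0, 6.35], so m(A) = 6.35
Step 1: a_1 = 6.35*(1 - 1/2) = 3.175, m(A_1) = 3.175
Step 2: a_2 = 6.35*(1 - 1/3) = 4.2333, m(A_2) = 4.2333
Step 3: a_3 = 6.35*(1 - 1/4) = 4.7625, m(A_3) = 4.7625
Step 4: a_4 = 6.35*(1 - 1/5) = 5.08, m(A_4) = 5.08
Limit: m(A_n) -> m([0,6.35]) = 6.35


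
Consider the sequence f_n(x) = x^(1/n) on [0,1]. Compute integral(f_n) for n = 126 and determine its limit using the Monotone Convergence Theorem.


At n = 126: f_126(x) = x^(1/126).
Step 1: integral(x^(1/126), 0, 1) = [x^(1/126+1) / (1/126+1)] from 0 to 1
     = 1 / (1/126 + 1) = 1 / ((126+1)/126) = 126/(126+1)
     = 126/127 = 0.992126
Step 2: As n -> infinity, f_n(x) = x^(1/n) -> 1 for x in (0,1], and f_n is increasing in n.
By MCT, lim_n integral(f_n) = integral(lim_n f_n) = integral(1, 0, 1) = 1.
Step 3: Verify convergence: 126/127 = 0.992126 -> 1


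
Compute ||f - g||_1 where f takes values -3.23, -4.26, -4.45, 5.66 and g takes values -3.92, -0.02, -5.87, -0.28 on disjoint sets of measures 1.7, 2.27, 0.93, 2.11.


Step 1: Compute differences f_i - g_i:
  -3.23 - -3.92 = 0.69
  -4.26 - -0.02 = -4.24
  -4.45 - -5.87 = 1.42
  5.66 - -0.28 = 5.94
Step 2: Compute |diff|^1 * measure for each set:
  |0.69|^1 * 1.7 = 0.69 * 1.7 = 1.173
  |-4.24|^1 * 2.27 = 4.24 * 2.27 = 9.6248
  |1.42|^1 * 0.93 = 1.42 * 0.93 = 1.3206
  |5.94|^1 * 2.11 = 5.94 * 2.11 = 12.5334
Step 3: Sum = 24.6518
Step 4: ||f-g||_1 = (24.6518)^(1/1) = 24.6518


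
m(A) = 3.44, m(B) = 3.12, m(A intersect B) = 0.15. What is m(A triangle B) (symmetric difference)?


m(A Delta B) = m(A) + m(B) - 2*m(A n B)
= 3.44 + 3.12 - 2*0.15
= 3.44 + 3.12 - 0.3
= 6.26


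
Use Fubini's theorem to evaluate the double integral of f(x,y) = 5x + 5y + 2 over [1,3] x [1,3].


By Fubini, integrate in x first, then y.
Step 1: Fix y, integrate over x in [1,3]:
  integral(5x + 5y + 2, x=1..3)
  = 5*(3^2 - 1^2)/2 + (5y + 2)*(3 - 1)
  = 20 + (5y + 2)*2
  = 20 + 10y + 4
  = 24 + 10y
Step 2: Integrate over y in [1,3]:
  integral(24 + 10y, y=1..3)
  = 24*2 + 10*(3^2 - 1^2)/2
  = 48 + 40
  = 88


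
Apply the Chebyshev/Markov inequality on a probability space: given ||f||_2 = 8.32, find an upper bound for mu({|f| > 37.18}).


Chebyshev/Markov inequality: mu(|f| > eps) <= (||f||_p / eps)^p
Step 1: ||f||_2 / eps = 8.32 / 37.18 = 0.223776
Step 2: Raise to power p = 2:
  (0.223776)^2 = 0.050076
Step 3: Therefore mu(|f| > 37.18) <= 0.050076


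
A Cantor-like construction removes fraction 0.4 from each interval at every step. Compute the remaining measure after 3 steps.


Step 1: At each step, fraction remaining = 1 - 0.4 = 0.6
Step 2: After 3 steps, measure = (0.6)^3
Step 3: Computing the power step by step:
  After step 1: 0.6
  After step 2: 0.36
  After step 3: 0.216
Result = 0.216


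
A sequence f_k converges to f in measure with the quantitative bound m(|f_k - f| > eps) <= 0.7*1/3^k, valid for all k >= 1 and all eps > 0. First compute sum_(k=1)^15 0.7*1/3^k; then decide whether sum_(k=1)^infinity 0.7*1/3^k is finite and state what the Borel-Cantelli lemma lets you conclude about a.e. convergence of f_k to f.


Step 1: List the terms 0.7*1/3^k for k = 1 to 15:
  k=1: 0.233333
  k=2: 0.077778
  k=3: 0.025926
  k=4: 0.008642
  k=5: 0.002881
  k=6: 9.602195e-04
  k=7: 3.200732e-04
  k=8: 1.066911e-04
  k=9: 3.556368e-05
  k=10: 1.185456e-05
  k=11: 3.951520e-06
  k=12: 1.317173e-06
  k=13: 4.390578e-07
  k=14: 1.463526e-07
  k=15: 4.878420e-08
Step 2: Partial sum = 0.233333 + 0.077778 + 0.025926 + 0.008642 + 0.002881 + 9.602195e-04 + 3.200732e-04 + 1.066911e-04 + 3.556368e-05 + 1.185456e-05 + 3.951520e-06 + 1.317173e-06 + 4.390578e-07 + 1.463526e-07 + 4.878420e-08
     = 0.35
Step 3: The full series sum_(k>=1) 0.7*1/3^k converges (geometric series with ratio 1/3 < 1; a constant multiple of a convergent series converges).
Step 4: Fix eps > 0. Since sum_k m(|f_k - f| > eps) < infinity, the Borel-Cantelli lemma gives
        m(limsup_k {|f_k - f| > eps}) = 0, i.e. for a.e. x, |f_k(x) - f(x)| <= eps for all large k.
        Applying this with eps = 1/j for j = 1, 2, ... and intersecting the countably many full-measure sets,
        for a.e. x we get limsup_k |f_k(x) - f(x)| <= 1/j for every j, hence f_k -> f almost everywhere.
Conclusion: series converges; Borel-Cantelli yields f_k -> f a.e.


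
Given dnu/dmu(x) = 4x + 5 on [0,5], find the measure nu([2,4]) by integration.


nu(A) = integral_A (dnu/dmu) dmu = integral_2^4 (4x + 5) dx
Step 1: Antiderivative F(x) = (4/2)x^2 + 5x
Step 2: F(4) = (4/2)*4^2 + 5*4 = 32 + 20 = 52
Step 3: F(2) = (4/2)*2^2 + 5*2 = 8 + 10 = 18
Step 4: nu([2,4]) = F(4) - F(2) = 52 - 18 = 34


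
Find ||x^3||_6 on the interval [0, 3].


Step 1: ||f||_6 = (integral_0^3 |x^3|^6 dx)^(1/6)
     = (integral_0^3 x^18 dx)^(1/6)
Step 2: integral_0^3 x^18 dx = [x^19/(19)] from 0 to 3 = 3^19/19
     = 1162261467/19 = 6.117166e+07
Step 3: ||f||_6 = (6.117166e+07)^(1/6) = 19.849902


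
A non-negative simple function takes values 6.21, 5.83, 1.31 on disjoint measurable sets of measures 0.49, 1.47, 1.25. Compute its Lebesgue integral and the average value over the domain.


Step 1: Integral = sum(value_i * measure_i)
= 6.21*0.49 + 5.83*1.47 + 1.31*1.25
= 3.0429 + 8.5701 + 1.6375
= 13.2505
Step 2: Total measure of domain = 0.49 + 1.47 + 1.25 = 3.21
Step 3: Average value = 13.2505 / 3.21 = 4.127882


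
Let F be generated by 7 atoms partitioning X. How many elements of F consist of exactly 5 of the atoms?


Each element of F is a union of some subset of the 7 atoms.
Elements that are unions of exactly 5 atoms correspond to 5-element subsets of the 7 atoms.
Count = C(7, 5) = 7! / (5! * 2!) = 21.


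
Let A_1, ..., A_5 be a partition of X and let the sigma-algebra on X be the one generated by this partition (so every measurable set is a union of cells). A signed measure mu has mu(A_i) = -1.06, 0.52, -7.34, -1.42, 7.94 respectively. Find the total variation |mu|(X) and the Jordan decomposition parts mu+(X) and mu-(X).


Step 1: Every measurable set is a union of atoms (the cells / points), so a Hahn decomposition is
  obtained by grouping atoms by sign: P = union of atoms with mu > 0, N = union of the remaining atoms.
  Atoms in P (indices): 2, 5;  atoms in N (indices): 1, 3, 4
  Positive values: 0.52, 7.94
  Negative values: -1.06, -7.34, -1.42
Step 2: mu+(X) = mu(P) = sum of positive atom values = 8.46
Step 3: mu-(X) = -mu(N) = sum of |negative atom values| = 9.82
Step 4: |mu|(X) = mu+(X) + mu-(X) = 8.46 + 9.82 = 18.28


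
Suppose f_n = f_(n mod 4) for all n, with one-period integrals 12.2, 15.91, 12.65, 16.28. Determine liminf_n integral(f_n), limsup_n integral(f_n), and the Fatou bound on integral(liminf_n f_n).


The sequence (integral(f_n)) is periodic with period 4, repeating the values 12.2, 15.91, 12.65, 16.28 indefinitely.
Step 1: For a periodic sequence, every tail (a_m, a_(m+1), ...) contains all 4 period values infinitely often.
Step 2: Hence inf of every tail = min of the period values = min(12.2, 15.91, 12.65, 16.28) = 12.2.
        liminf_n integral(f_n) = sup over m of (inf of tail from m) = 12.2.
Step 3: Similarly sup of every tail = max of the period values = 16.28.
        limsup_n integral(f_n) = 16.28.
Step 4: Fatou's lemma: integral(liminf_n f_n) <= liminf_n integral(f_n) = 12.2.
        So the integral of the pointwise liminf is at most 12.2.


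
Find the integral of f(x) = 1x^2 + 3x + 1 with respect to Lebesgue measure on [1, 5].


The Lebesgue integral of a Riemann-integrable function agrees with the Riemann integral.
Antiderivative F(x) = (1/3)x^3 + (3/2)x^2 + 1x
F(5) = (1/3)*5^3 + (3/2)*5^2 + 1*5
     = (1/3)*125 + (3/2)*25 + 1*5
     = 41.666667 + 37.5 + 5
     = 84.166667
F(1) = 2.833333
Integral = F(5) - F(1) = 84.166667 - 2.833333 = 81.333333


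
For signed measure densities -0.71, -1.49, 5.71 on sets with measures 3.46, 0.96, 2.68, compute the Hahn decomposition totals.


Step 1: Compute signed measure on each set:
  Set 1: -0.71 * 3.46 = -2.4566
  Set 2: -1.49 * 0.96 = -1.4304
  Set 3: 5.71 * 2.68 = 15.3028
Step 2: Total signed measure = (-2.4566) + (-1.4304) + (15.3028)
     = 11.4158
Step 3: Positive part mu+(X) = sum of positive contributions = 15.3028
Step 4: Negative part mu-(X) = |sum of negative contributions| = 3.887


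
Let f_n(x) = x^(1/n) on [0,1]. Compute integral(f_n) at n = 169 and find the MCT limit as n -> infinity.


At n = 169: f_169(x) = x^(1/169).
Step 1: integral(x^(1/169), 0, 1) = [x^(1/169+1) / (1/169+1)] from 0 to 1
     = 1 / (1/169 + 1) = 1 / ((169+1)/169) = 169/(169+1)
     = 169/170 = 0.994118
Step 2: As n -> infinity, f_n(x) = x^(1/n) -> 1 for x in (0,1], and f_n is increasing in n.
By MCT, lim_n integral(f_n) = integral(lim_n f_n) = integral(1, 0, 1) = 1.
Step 3: Verify convergence: 169/170 = 0.994118 -> 1


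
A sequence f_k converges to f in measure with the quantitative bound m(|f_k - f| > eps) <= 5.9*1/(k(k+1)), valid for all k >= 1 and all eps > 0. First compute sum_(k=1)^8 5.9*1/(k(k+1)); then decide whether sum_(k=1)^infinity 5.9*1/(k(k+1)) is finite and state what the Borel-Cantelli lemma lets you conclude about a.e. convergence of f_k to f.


Step 1: List the terms 5.9*1/(k(k+1)) for k = 1 to 8:
  k=1: 2.95
  k=2: 0.983333
  k=3: 0.491667
  k=4: 0.295
  k=5: 0.196667
  k=6: 0.140476
  k=7: 0.105357
  k=8: 0.081944
Step 2: Partial sum = 2.95 + 0.983333 + 0.491667 + 0.295 + 0.196667 + 0.140476 + 0.105357 + 0.081944
     = 5.244444
Step 3: The full series sum_(k>=1) 5.9*1/(k(k+1)) converges (telescoping series sum 1/(k(k+1)) = 1; a constant multiple of a convergent series converges).
Step 4: Fix eps > 0. Since sum_k m(|f_k - f| > eps) < infinity, the Borel-Cantelli lemma gives
        m(limsup_k {|f_k - f| > eps}) = 0, i.e. for a.e. x, |f_k(x) - f(x)| <= eps for all large k.
        Applying this with eps = 1/j for j = 1, 2, ... and intersecting the countably many full-measure sets,
        for a.e. x we get limsup_k |f_k(x) - f(x)| <= 1/j for every j, hence f_k -> f almost everywhere.
Conclusion: series converges; Borel-Cantelli yields f_k -> f a.e.


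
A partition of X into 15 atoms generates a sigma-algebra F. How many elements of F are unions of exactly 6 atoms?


Each element of F is a union of some subset of the 15 atoms.
Elements that are unions of exactly 6 atoms correspond to 6-element subsets of the 15 atoms.
Count = C(15, 6) = 15! / (6! * 9!) = 5005.


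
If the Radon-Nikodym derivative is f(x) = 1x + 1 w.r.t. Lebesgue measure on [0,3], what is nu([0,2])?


nu(A) = integral_A (dnu/dmu) dmu = integral_0^2 (1x + 1) dx
Step 1: Antiderivative F(x) = (1/2)x^2 + 1x
Step 2: F(2) = (1/2)*2^2 + 1*2 = 2 + 2 = 4
Step 3: F(0) = (1/2)*0^2 + 1*0 = 0.0 + 0 = 0.0
Step 4: nu([0,2]) = F(2) - F(0) = 4 - 0.0 = 4


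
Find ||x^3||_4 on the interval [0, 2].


Step 1: ||f||_4 = (integral_0^2 |x^3|^4 dx)^(1/4)
     = (integral_0^2 x^12 dx)^(1/4)
Step 2: integral_0^2 x^12 dx = [x^13/(13)] from 0 to 2 = 2^13/13
     = 8192/13 = 630.153846
Step 3: ||f||_4 = (630.153846)^(1/4) = 5.010276


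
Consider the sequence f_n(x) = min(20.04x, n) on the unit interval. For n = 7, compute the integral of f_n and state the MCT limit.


f(x) = 20.04x on [0,1]; f_n(x) = min(20.04x, n). At n = 7:
Step 1: f(x) reaches 7 at x = 7/20.04 = 0.349301
Step 2: integral(f_7) = integral(20.04x, 0, 0.349301) + integral(7, 0.349301, 1)
       = 20.04*0.349301^2/2 + 7*(1 - 0.349301)
       = 1.222555 + 4.55489
       = 5.777445
Step 3: As n -> infinity, f_n increases to f, so by MCT integral(f_n) -> integral(f) = 20.04/2 = 10.02.
Convergence: integral(f_7) = 5.777445 -> 10.02 as n -> infinity


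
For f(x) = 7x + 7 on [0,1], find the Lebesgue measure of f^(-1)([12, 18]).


f^(-1)([12, 18]) = {x : 12 <= 7x + 7 <= 18}
Solving: (12 - 7)/7 <= x <= (18 - 7)/7
= [0.714286, 1.571429]
Intersecting with [0,1]: [0.714286, 1]
Measure = 1 - 0.714286 = 0.285714


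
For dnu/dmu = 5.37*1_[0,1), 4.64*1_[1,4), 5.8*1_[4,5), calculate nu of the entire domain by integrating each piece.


Integrate each piece of the Radon-Nikodym derivative:
Step 1: integral_0^1 5.37 dx = 5.37*(1-0) = 5.37*1 = 5.37
Step 2: integral_1^4 4.64 dx = 4.64*(4-1) = 4.64*3 = 13.92
Step 3: integral_4^5 5.8 dx = 5.8*(5-4) = 5.8*1 = 5.8
Total: 5.37 + 13.92 + 5.8 = 25.09


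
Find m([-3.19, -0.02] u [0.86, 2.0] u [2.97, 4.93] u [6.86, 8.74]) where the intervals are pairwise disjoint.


For pairwise disjoint intervals, m(union) = sum of lengths.
= (-0.02 - -3.19) + (2.0 - 0.86) + (4.93 - 2.97) + (8.74 - 6.86)
= 3.17 + 1.14 + 1.96 + 1.88
= 8.15


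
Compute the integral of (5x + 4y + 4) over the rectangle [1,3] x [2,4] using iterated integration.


By Fubini, integrate in x first, then y.
Step 1: Fix y, integrate over x in [1,3]:
  integral(5x + 4y + 4, x=1..3)
  = 5*(3^2 - 1^2)/2 + (4y + 4)*(3 - 1)
  = 20 + (4y + 4)*2
  = 20 + 8y + 8
  = 28 + 8y
Step 2: Integrate over y in [2,4]:
  integral(28 + 8y, y=2..4)
  = 28*2 + 8*(4^2 - 2^2)/2
  = 56 + 48
  = 104


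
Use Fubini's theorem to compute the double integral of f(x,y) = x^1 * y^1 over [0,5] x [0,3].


By Fubini's theorem, the double integral factors as a product of single integrals:
Step 1: integral_0^5 x^1 dx = [x^2/2] from 0 to 5
     = 5^2/2 = 12.5
Step 2: integral_0^3 y^1 dy = [y^2/2] from 0 to 3
     = 3^2/2 = 4.5
Step 3: Double integral = 12.5 * 4.5 = 56.25


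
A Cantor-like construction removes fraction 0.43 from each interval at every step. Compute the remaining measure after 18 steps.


Step 1: At each step, fraction remaining = 1 - 0.43 = 0.57
Step 2: After 18 steps, measure = (0.57)^18
Result = 4.034107e-05


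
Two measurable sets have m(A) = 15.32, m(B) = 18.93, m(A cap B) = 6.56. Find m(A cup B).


By inclusion-exclusion: m(A u B) = m(A) + m(B) - m(A n B)
= 15.32 + 18.93 - 6.56
= 27.69


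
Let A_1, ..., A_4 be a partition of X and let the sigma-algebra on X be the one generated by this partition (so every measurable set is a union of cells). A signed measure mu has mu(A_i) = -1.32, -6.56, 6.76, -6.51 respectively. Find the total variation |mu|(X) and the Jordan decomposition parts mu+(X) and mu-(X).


Step 1: Every measurable set is a union of atoms (the cells / points), so a Hahn decomposition is
  obtained by grouping atoms by sign: P = union of atoms with mu > 0, N = union of the remaining atoms.
  Atoms in P (indices): 3;  atoms in N (indices): 1, 2, 4
  Positive values: 6.76
  Negative values: -1.32, -6.56, -6.51
Step 2: mu+(X) = mu(P) = sum of positive atom values = 6.76
Step 3: mu-(X) = -mu(N) = sum of |negative atom values| = 14.39
Step 4: |mu|(X) = mu+(X) + mu-(X) = 6.76 + 14.39 = 21.15


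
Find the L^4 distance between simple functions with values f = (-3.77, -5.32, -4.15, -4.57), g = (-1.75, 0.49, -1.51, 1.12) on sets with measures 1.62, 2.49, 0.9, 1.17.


Step 1: Compute differences f_i - g_i:
  -3.77 - -1.75 = -2.02
  -5.32 - 0.49 = -5.81
  -4.15 - -1.51 = -2.64
  -4.57 - 1.12 = -5.69
Step 2: Compute |diff|^4 * measure for each set:
  |-2.02|^4 * 1.62 = 16.649664 * 1.62 = 26.972456
  |-5.81|^4 * 2.49 = 1139.474287 * 2.49 = 2837.290975
  |-2.64|^4 * 0.9 = 48.575324 * 0.9 = 43.717792
  |-5.69|^4 * 1.17 = 1048.211851 * 1.17 = 1226.407866
Step 3: Sum = 4134.389089
Step 4: ||f-g||_4 = (4134.389089)^(1/4) = 8.018679


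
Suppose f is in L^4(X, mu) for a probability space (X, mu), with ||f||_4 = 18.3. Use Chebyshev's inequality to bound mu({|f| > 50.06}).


Chebyshev/Markov inequality: mu(|f| > eps) <= (||f||_p / eps)^p
Step 1: ||f||_4 / eps = 18.3 / 50.06 = 0.365561
Step 2: Raise to power p = 4:
  (0.365561)^4 = 0.017858
Step 3: Therefore mu(|f| > 50.06) <= 0.017858


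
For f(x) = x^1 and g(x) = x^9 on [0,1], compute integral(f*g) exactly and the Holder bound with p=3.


Step 1: Exact integral of f*g = integral(x^10, 0, 1) = 1/11
     = 0.090909
Step 2: Holder bound with p=3, q=1.5:
  ||f||_p = (integral x^3 dx)^(1/3) = (1/4)^(1/3) = 0.629961
  ||g||_q = (integral x^13.5 dx)^(1/1.5) = (1/14.5)^(1/1.5) = 0.168172
Step 3: Holder bound = ||f||_p * ||g||_q = 0.629961 * 0.168172 = 0.105942
Verification: 0.090909 <= 0.105942 (Holder holds)


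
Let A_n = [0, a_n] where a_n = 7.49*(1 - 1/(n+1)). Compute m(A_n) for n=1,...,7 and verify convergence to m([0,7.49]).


By continuity of measure from below: if A_n increases to A, then m(A_n) -> m(A).
Here A = [0, 7.49], so m(A) = 7.49
Step 1: a_1 = 7.49*(1 - 1/2) = 3.745, m(A_1) = 3.745
Step 2: a_2 = 7.49*(1 - 1/3) = 4.9933, m(A_2) = 4.9933
Step 3: a_3 = 7.49*(1 - 1/4) = 5.6175, m(A_3) = 5.6175
Step 4: a_4 = 7.49*(1 - 1/5) = 5.992, m(A_4) = 5.992
Step 5: a_5 = 7.49*(1 - 1/6) = 6.2417, m(A_5) = 6.2417
Step 6: a_6 = 7.49*(1 - 1/7) = 6.42, m(A_6) = 6.42
Step 7: a_7 = 7.49*(1 - 1/8) = 6.5537, m(A_7) = 6.5537
Limit: m(A_n) -> m([0,7.49]) = 7.49


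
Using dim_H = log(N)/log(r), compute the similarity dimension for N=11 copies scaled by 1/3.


For a self-similar set with N copies scaled by 1/r:
dim_H = log(N)/log(r) = log(11)/log(3)
= 2.397895/1.098612
= 2.182658


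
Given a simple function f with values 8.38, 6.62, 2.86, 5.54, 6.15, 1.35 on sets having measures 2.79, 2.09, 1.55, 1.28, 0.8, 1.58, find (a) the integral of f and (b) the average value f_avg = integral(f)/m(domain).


Step 1: Integral = sum(value_i * measure_i)
= 8.38*2.79 + 6.62*2.09 + 2.86*1.55 + 5.54*1.28 + 6.15*0.8 + 1.35*1.58
= 23.3802 + 13.8358 + 4.433 + 7.0912 + 4.92 + 2.133
= 55.7932
Step 2: Total measure of domain = 2.79 + 2.09 + 1.55 + 1.28 + 0.8 + 1.58 = 10.09
Step 3: Average value = 55.7932 / 10.09 = 5.529554


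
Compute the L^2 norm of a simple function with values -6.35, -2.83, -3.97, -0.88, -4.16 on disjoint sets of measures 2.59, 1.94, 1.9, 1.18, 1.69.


Step 1: Compute |f_i|^2 for each value:
  |-6.35|^2 = 40.3225
  |-2.83|^2 = 8.0089
  |-3.97|^2 = 15.7609
  |-0.88|^2 = 0.7744
  |-4.16|^2 = 17.3056
Step 2: Multiply by measures and sum:
  40.3225 * 2.59 = 104.435275
  8.0089 * 1.94 = 15.537266
  15.7609 * 1.9 = 29.94571
  0.7744 * 1.18 = 0.913792
  17.3056 * 1.69 = 29.246464
Sum = 104.435275 + 15.537266 + 29.94571 + 0.913792 + 29.246464 = 180.078507
Step 3: Take the p-th root:
||f||_2 = (180.078507)^(1/2) = 13.419333


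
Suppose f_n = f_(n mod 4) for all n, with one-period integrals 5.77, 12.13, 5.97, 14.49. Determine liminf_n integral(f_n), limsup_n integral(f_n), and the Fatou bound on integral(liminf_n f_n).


The sequence (integral(f_n)) is periodic with period 4, repeating the values 5.77, 12.13, 5.97, 14.49 indefinitely.
Step 1: For a periodic sequence, every tail (a_m, a_(m+1), ...) contains all 4 period values infinitely often.
Step 2: Hence inf of every tail = min of the period values = min(5.77, 12.13, 5.97, 14.49) = 5.77.
        liminf_n integral(f_n) = sup over m of (inf of tail from m) = 5.77.
Step 3: Similarly sup of every tail = max of the period values = 14.49.
        limsup_n integral(f_n) = 14.49.
Step 4: Fatou's lemma: integral(liminf_n f_n) <= liminf_n integral(f_n) = 5.77.
        So the integral of the pointwise liminf is at most 5.77.


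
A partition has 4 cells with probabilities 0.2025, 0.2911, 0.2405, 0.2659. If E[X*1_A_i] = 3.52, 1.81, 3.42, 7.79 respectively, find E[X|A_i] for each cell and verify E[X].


For each cell A_i: E[X|A_i] = E[X*1_A_i] / P(A_i)
Step 1: E[X|A_1] = 3.52 / 0.2025 = 17.382716
Step 2: E[X|A_2] = 1.81 / 0.2911 = 6.217795
Step 3: E[X|A_3] = 3.42 / 0.2405 = 14.220374
Step 4: E[X|A_4] = 7.79 / 0.2659 = 29.296728
Verification: E[X] = sum E[X*1_A_i] = 3.52 + 1.81 + 3.42 + 7.79 = 16.54


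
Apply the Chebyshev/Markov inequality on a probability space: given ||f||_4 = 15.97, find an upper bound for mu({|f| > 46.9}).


Chebyshev/Markov inequality: mu(|f| > eps) <= (||f||_p / eps)^p
Step 1: ||f||_4 / eps = 15.97 / 46.9 = 0.340512
Step 2: Raise to power p = 4:
  (0.340512)^4 = 0.013444
Step 3: Therefore mu(|f| > 46.9) <= 0.013444


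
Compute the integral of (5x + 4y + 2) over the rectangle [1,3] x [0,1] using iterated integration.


By Fubini, integrate in x first, then y.
Step 1: Fix y, integrate over x in [1,3]:
  integral(5x + 4y + 2, x=1..3)
  = 5*(3^2 - 1^2)/2 + (4y + 2)*(3 - 1)
  = 20 + (4y + 2)*2
  = 20 + 8y + 4
  = 24 + 8y
Step 2: Integrate over y in [0,1]:
  integral(24 + 8y, y=0..1)
  = 24*1 + 8*(1^2 - 0^2)/2
  = 24 + 4
  = 28


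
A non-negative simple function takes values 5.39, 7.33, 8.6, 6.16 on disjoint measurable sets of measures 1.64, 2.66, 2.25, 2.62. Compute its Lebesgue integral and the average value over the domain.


Step 1: Integral = sum(value_i * measure_i)
= 5.39*1.64 + 7.33*2.66 + 8.6*2.25 + 6.16*2.62
= 8.8396 + 19.4978 + 19.35 + 16.1392
= 63.8266
Step 2: Total measure of domain = 1.64 + 2.66 + 2.25 + 2.62 = 9.17
Step 3: Average value = 63.8266 / 9.17 = 6.960371


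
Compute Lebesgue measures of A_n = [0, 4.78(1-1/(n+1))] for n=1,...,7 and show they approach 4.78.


By continuity of measure from below: if A_n increases to A, then m(A_n) -> m(A).
Here A = [0, 4.78], so m(A) = 4.78
Step 1: a_1 = 4.78*(1 - 1/2) = 2.39, m(A_1) = 2.39
Step 2: a_2 = 4.78*(1 - 1/3) = 3.1867, m(A_2) = 3.1867
Step 3: a_3 = 4.78*(1 - 1/4) = 3.585, m(A_3) = 3.585
Step 4: a_4 = 4.78*(1 - 1/5) = 3.824, m(A_4) = 3.824
Step 5: a_5 = 4.78*(1 - 1/6) = 3.9833, m(A_5) = 3.9833
Step 6: a_6 = 4.78*(1 - 1/7) = 4.0971, m(A_6) = 4.0971
Step 7: a_7 = 4.78*(1 - 1/8) = 4.1825, m(A_7) = 4.1825
Limit: m(A_n) -> m([0,4.78]) = 4.78


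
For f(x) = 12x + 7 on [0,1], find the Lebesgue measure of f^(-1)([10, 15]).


f^(-1)([10, 15]) = {x : 10 <= 12x + 7 <= 15}
Solving: (10 - 7)/12 <= x <= (15 - 7)/12
= [0.25, 0.666667]
Intersecting with [0,1]: [0.25, 0.666667]
Measure = 0.666667 - 0.25 = 0.416667


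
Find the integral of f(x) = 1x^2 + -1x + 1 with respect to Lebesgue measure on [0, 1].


The Lebesgue integral of a Riemann-integrable function agrees with the Riemann integral.
Antiderivative F(x) = (1/3)x^3 + (-1/2)x^2 + 1x
F(1) = (1/3)*1^3 + (-1/2)*1^2 + 1*1
     = (1/3)*1 + (-1/2)*1 + 1*1
     = 0.333333 + -0.5 + 1
     = 0.833333
F(0) = 0.0
Integral = F(1) - F(0) = 0.833333 - 0.0 = 0.833333


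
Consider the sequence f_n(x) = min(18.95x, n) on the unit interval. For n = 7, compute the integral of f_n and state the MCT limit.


f(x) = 18.95x on [0,1]; f_n(x) = min(18.95x, n). At n = 7:
Step 1: f(x) reaches 7 at x = 7/18.95 = 0.369393
Step 2: integral(f_7) = integral(18.95x, 0, 0.369393) + integral(7, 0.369393, 1)
       = 18.95*0.369393^2/2 + 7*(1 - 0.369393)
       = 1.292876 + 4.414248
       = 5.707124
Step 3: As n -> infinity, f_n increases to f, so by MCT integral(f_n) -> integral(f) = 18.95/2 = 9.475.
Convergence: integral(f_7) = 5.707124 -> 9.475 as n -> infinity


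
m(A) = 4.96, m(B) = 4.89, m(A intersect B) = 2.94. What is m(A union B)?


By inclusion-exclusion: m(A u B) = m(A) + m(B) - m(A n B)
= 4.96 + 4.89 - 2.94
= 6.91


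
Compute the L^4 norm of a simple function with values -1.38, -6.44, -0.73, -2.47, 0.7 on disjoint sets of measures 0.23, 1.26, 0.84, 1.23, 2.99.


Step 1: Compute |f_i|^4 for each value:
  |-1.38|^4 = 3.626739
  |-6.44|^4 = 1720.059497
  |-0.73|^4 = 0.283982
  |-2.47|^4 = 37.220981
  |0.7|^4 = 0.2401
Step 2: Multiply by measures and sum:
  3.626739 * 0.23 = 0.83415
  1720.059497 * 1.26 = 2167.274966
  0.283982 * 0.84 = 0.238545
  37.220981 * 1.23 = 45.781806
  0.2401 * 2.99 = 0.717899
Sum = 0.83415 + 2167.274966 + 0.238545 + 45.781806 + 0.717899 = 2214.847367
Step 3: Take the p-th root:
||f||_4 = (2214.847367)^(1/4) = 6.860187
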